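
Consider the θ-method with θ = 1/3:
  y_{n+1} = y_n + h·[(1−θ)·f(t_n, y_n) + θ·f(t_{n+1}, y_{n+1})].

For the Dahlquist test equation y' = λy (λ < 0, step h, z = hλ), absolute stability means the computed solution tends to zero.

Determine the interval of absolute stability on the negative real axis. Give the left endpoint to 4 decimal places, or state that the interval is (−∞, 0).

(-6.0000, 0).

Set f=λy, z=hλ:
  y_{n+1} = y_n + z·[2/3·y_n + 1/3·y_{n+1}] ⇒ (1 − 1/3z)y_{n+1} = (1 + 2/3z)y_n
  Hence R(z) = (1 + 2/3z)/(1 − 1/3z).

Find x<0 with |R(x)|<1.
x=-1.41: |R|=0.0408
R=−1: 1+2/3x = −1+1/3x ⇒ -1/3x=2 ⇒ x=2/(-1/3)=-6.0000
Confirm numerically:
  x=-5.733: |R|=0.96943 <1
  x=-4.807: |R|=0.84719 <1
  x=-4.642: |R|=0.82230 <1
  x=-2.826: |R|=0.45520 <1
  x=-6.253: |R|=1.02734 >1
  x=-6.190: |R|=1.02067 >1
  x=-6.025: |R|=1.00277 >1
Stable set (-6.0000, 0).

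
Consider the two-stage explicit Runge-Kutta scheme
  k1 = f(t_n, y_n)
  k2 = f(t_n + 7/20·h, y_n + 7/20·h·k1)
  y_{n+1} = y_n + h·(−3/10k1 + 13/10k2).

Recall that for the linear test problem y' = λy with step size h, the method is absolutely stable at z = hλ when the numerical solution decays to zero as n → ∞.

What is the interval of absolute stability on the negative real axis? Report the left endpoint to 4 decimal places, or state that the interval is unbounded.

z∈(-2.1978,0).

On y'=λy, z=hλ:
  k1=λy_n ⇒ h·k1=z·y_n;  k2=λ(1+7/20z)y_n ⇒ h·k2=z(1+7/20z)y_n
  y_{n+1}/y_n = 1 − 3/10z + 13/10z(1+7/20z) = 1 + z + 91/200z²
  so R(z) = 1 + z + 91/200z².

Solve |R(x)|<1 on ℝ⁻.
x=-0.94: |R|=0.4620
R=1: x+91/200x²=0 ⇒ x=−200/91=-2.1978; min R=1−1/(4·91/200)=0.4505>−1
Confirm numerically:
  x=-1.768: |R|=0.65425 <1
  x=-0.994: |R|=0.45556 <1
  x=-0.985: |R|=0.45645 <1
  x=-2.737: |R|=1.67148 >1
  x=-2.700: |R|=1.61695 >1
  x=-2.424: |R|=1.24948 >1
Stable set (-2.1978, 0).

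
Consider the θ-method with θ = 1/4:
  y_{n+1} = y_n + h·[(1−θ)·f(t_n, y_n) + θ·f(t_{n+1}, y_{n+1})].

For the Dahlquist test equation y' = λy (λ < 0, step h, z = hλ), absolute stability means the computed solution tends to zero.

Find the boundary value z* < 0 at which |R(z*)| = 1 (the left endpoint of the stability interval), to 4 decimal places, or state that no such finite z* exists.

Test eqn y'=λy, z=hλ:
  y_{n+1} = y_n + z·[3/4·y_n + 1/4·y_{n+1}] ⇒ (1 − 1/4z)y_{n+1} = (1 + 3/4z)y_n
  R(z) = (1 + 3/4z)/(1 − 1/4z).

Need |R(x)|<1, x<0.
x=-1.5: |R|=0.0909
R=−1: 1+3/4x = −1+1/4x ⇒ -1/2x=2 ⇒ x=2/(-1/2)=-4.0000
Confirm numerically:
  x=-3.336: |R|=0.81897 <1
  x=-3.290: |R|=0.80521 <1
  x=-2.062: |R|=0.36061 <1
  x=-1.965: |R|=0.31769 <1
  x=-4.427: |R|=1.10134 >1
  x=-4.225: |R|=1.05471 >1
Interval (-4.0000, 0).

left endpoint -4.0000.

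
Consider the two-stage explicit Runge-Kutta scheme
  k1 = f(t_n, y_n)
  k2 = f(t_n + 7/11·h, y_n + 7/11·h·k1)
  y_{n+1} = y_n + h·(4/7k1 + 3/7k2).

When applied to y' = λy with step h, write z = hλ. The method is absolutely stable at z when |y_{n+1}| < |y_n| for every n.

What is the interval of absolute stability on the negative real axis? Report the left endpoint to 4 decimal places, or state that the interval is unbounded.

With y'=λy (z=hλ):
  k1=λy_n ⇒ h·k1=z·y_n;  k2=λ(1+7/11z)y_n ⇒ h·k2=z(1+7/11z)y_n
  y_{n+1}/y_n = 1 + 4/7z + 3/7z(1+7/11z) = 1 + z + 3/11z²
  so R(z) = 1 + z + 3/11z².

Need |R(x)|<1, x<0.
x=-0.44: |R|=0.6128
R=1: x+3/11x²=0 ⇒ x=−11/3=-3.6667; min R=1−1/(4·3/11)=0.0833>−1
Confirm numerically:
  x=-2.614: |R|=0.24954 <1
  x=-2.164: |R|=0.11315 <1
  x=-2.108: |R|=0.10391 <1
  x=-2.006: |R|=0.09146 <1
  x=-3.878: |R|=1.22351 >1
  x=-3.854: |R|=1.19690 >1
So |R|<1 on (-3.6667, 0).

(-3.6667, 0).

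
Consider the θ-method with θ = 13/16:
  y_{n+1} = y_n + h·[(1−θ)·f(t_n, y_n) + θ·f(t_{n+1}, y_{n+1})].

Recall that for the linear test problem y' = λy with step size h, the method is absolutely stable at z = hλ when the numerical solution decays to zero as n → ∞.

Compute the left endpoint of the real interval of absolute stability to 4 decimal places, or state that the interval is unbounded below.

On y'=λy, z=hλ:
  y_{n+1} = y_n + z·[3/16·y_n + 13/16·y_{n+1}] ⇒ (1 − 13/16z)y_{n+1} = (1 + 3/16z)y_n
  so R(z) = (1 + 3/16z)/(1 − 13/16z).

Find x<0 with |R(x)|<1.
x=-1.76: |R|=0.2757
x=-2: |R|=0.2381
x=-10: |R|=0.0959
x=-100: |R|=0.2158
θ=13/16≥1/2 ⇒ |1+3/16x|<|1−13/16x| ∀x<0 ⇒ stable on all of ℝ⁻.

interval (−∞, 0).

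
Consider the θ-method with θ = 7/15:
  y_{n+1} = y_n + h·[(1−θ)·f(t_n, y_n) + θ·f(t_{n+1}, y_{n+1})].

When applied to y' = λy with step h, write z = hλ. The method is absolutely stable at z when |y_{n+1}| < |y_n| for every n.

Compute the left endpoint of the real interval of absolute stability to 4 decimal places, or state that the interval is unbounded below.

z* = -30.0000.

Test eqn y'=λy, z=hλ:
  y_{n+1} = y_n + z·[8/15·y_n + 7/15·y_{n+1}] ⇒ (1 − 7/15z)y_{n+1} = (1 + 8/15z)y_n
  ⇒ R(z) = (1 + 8/15z)/(1 − 7/15z).

Boundary: |R(x)|=1, x<0.
x=-0.56: |R|=0.5560
R=−1: 1+8/15x = −1+7/15x ⇒ -1/15x=2 ⇒ x=2/(-1/15)=-30.0000
Confirm numerically:
  x=-26.103: |R|=0.98029 <1
  x=-24.847: |R|=0.97273 <1
  x=-24.015: |R|=0.96731 <1
  x=-30.271: |R|=1.00119 >1
  x=-30.105: |R|=1.00047 >1
  x=-30.096: |R|=1.00043 >1
Interval (-30.0000, 0).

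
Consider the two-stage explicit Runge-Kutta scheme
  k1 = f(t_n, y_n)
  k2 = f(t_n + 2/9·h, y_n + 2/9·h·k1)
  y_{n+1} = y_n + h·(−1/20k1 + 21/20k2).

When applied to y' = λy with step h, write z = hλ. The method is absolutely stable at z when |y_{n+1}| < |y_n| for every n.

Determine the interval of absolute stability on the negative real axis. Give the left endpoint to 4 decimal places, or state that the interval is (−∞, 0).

z∈(-4.2857,0).

On y'=λy, z=hλ:
  k1=λy_n ⇒ h·k1=z·y_n;  k2=λ(1+2/9z)y_n ⇒ h·k2=z(1+2/9z)y_n
  y_{n+1}/y_n = 1 − 1/20z + 21/20z(1+2/9z) = 1 + z + 7/30z²
  Hence R(z) = 1 + z + 7/30z².

Need |R(x)|<1, x<0.
x=-0.42: |R|=0.6212
R=1: x+7/30x²=0 ⇒ x=−30/7=-4.2857; min R=1−1/(4·7/30)=-0.0714>−1
Confirm numerically:
  x=-4.249: |R|=0.96360 <1
  x=-3.201: |R|=0.18983 <1
  x=-2.778: |R|=0.02270 <1
  x=-4.772: |R|=1.54146 >1
  x=-4.448: |R|=1.16843 >1
Interval (-4.2857, 0).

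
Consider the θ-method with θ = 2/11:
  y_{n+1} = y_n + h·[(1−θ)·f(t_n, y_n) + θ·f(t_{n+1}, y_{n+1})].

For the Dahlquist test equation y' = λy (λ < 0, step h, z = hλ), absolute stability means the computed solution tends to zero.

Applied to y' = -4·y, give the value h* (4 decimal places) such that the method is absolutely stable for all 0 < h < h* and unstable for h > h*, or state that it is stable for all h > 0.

(-3.1429,0); λ=-4 ⇒ h* = (22/7)/4 = 0.7857.

With y'=λy (z=hλ):
  y_{n+1} = y_n + z·[9/11·y_n + 2/11·y_{n+1}] ⇒ (1 − 2/11z)y_{n+1} = (1 + 9/11z)y_n
  R(z) = (1 + 9/11z)/(1 − 2/11z).

Solve |R(x)|<1 on ℝ⁻.
x=-1.72: |R|=0.3102
R=−1: 1+9/11x = −1+2/11x ⇒ -7/11x=2 ⇒ x=2/(-7/11)=-3.1429
Confirm numerically:
  x=-3.083: |R|=0.97559 <1
  x=-1.693: |R|=0.29452 <1
  x=-1.525: |R|=0.19395 <1
  x=-3.580: |R|=1.16850 >1
  x=-3.507: |R|=1.14150 >1
Interval (-3.1429, 0).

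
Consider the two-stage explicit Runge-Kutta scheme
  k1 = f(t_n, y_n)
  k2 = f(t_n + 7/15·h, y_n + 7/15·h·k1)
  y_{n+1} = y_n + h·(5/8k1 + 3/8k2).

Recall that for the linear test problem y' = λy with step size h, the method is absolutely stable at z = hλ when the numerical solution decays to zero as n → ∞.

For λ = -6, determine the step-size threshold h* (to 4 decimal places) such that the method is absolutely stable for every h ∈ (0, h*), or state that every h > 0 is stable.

With y'=λy (z=hλ):
  k1=λy_n ⇒ h·k1=z·y_n;  k2=λ(1+7/15z)y_n ⇒ h·k2=z(1+7/15z)y_n
  y_{n+1}/y_n = 1 + 5/8z + 3/8z(1+7/15z) = 1 + z + 7/40z²
  R(z) = 1 + z + 7/40z².

Need |R(x)|<1, x<0.
x=-1.58: |R|=0.1431
R=1: x+7/40x²=0 ⇒ x=−40/7=-5.7143; min R=1−1/(4·7/40)=-0.4286>−1
Confirm numerically:
  x=-3.818: |R|=0.26700 <1
  x=-2.876: |R|=0.42851 <1
  x=-2.371: |R|=0.38721 <1
  x=-6.229: |R|=1.56108 >1
  x=-6.015: |R|=1.31654 >1
Stable set (-5.7143, 0).

(-5.7143,0); λ=-6 ⇒ h* = (40/7)/6 = 0.9524.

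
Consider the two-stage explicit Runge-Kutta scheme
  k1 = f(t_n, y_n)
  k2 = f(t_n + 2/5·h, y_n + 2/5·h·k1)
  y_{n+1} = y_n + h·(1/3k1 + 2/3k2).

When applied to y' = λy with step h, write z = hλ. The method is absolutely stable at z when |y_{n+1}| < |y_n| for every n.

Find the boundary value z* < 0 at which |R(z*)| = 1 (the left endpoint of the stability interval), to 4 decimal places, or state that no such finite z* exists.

z* = -3.7500.

Set f=λy, z=hλ:
  k1=λy_n ⇒ h·k1=z·y_n;  k2=λ(1+2/5z)y_n ⇒ h·k2=z(1+2/5z)y_n
  y_{n+1}/y_n = 1 + 1/3z + 2/3z(1+2/5z) = 1 + z + 4/15z²
  so R(z) = 1 + z + 4/15z².

Solve |R(x)|<1 on ℝ⁻.
x=-1.2: |R|=0.1840
R=1: x+4/15x²=0 ⇒ x=−15/4=-3.7500; min R=1−1/(4·4/15)=0.0625>−1
Confirm numerically:
  x=-2.778: |R|=0.27994 <1
  x=-2.394: |R|=0.13433 <1
  x=-1.583: |R|=0.08524 <1
  x=-4.323: |R|=1.66055 >1
  x=-4.291: |R|=1.61905 >1
So |R|<1 on (-3.7500, 0).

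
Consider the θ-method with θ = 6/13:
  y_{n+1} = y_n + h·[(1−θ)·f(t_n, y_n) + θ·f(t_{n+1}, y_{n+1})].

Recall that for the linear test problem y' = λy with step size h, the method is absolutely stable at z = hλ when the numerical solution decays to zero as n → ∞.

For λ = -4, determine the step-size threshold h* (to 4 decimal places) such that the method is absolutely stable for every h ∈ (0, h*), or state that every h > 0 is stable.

With y'=λy (z=hλ):
  y_{n+1} = y_n + z·[7/13·y_n + 6/13·y_{n+1}] ⇒ (1 − 6/13z)y_{n+1} = (1 + 7/13z)y_n
  so R(z) = (1 + 7/13z)/(1 − 6/13z).

Solve |R(x)|<1 on ℝ⁻.
x=-0.74: |R|=0.4484
R=−1: 1+7/13x = −1+6/13x ⇒ -1/13x=2 ⇒ x=2/(-1/13)=-26.0000
Confirm numerically:
  x=-17.930: |R|=0.93307 <1
  x=-14.173: |R|=0.87936 <1
  x=-11.385: |R|=0.82026 <1
  x=-26.452: |R|=1.00263 >1
  x=-26.410: |R|=1.00239 >1
  x=-26.256: |R|=1.00150 >1
So |R|<1 on (-26.0000, 0).

(-26.0000,0); λ=-4 ⇒ h* = (26)/4 = 6.5000.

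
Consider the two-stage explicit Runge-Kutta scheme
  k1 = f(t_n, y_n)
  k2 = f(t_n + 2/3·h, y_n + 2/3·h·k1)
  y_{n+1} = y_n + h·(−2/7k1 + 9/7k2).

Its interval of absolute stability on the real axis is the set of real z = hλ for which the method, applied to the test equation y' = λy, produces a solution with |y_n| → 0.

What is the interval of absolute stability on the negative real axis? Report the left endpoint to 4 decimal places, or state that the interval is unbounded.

Test eqn y'=λy, z=hλ:
  k1=λy_n ⇒ h·k1=z·y_n;  k2=λ(1+2/3z)y_n ⇒ h·k2=z(1+2/3z)y_n
  y_{n+1}/y_n = 1 − 2/7z + 9/7z(1+2/3z) = 1 + z + 6/7z²
  Hence R(z) = 1 + z + 6/7z².

Solve |R(x)|<1 on ℝ⁻.
x=-0.49: |R|=0.7158
R=1: x+6/7x²=0 ⇒ x=−7/6=-1.1667; min R=1−1/(4·6/7)=0.7083>−1
Confirm numerically:
  x=-0.907: |R|=0.79813 <1
  x=-0.878: |R|=0.78276 <1
  x=-0.869: |R|=0.77828 <1
  x=-1.678: |R|=1.73544 >1
  x=-1.644: |R|=1.67263 >1
  x=-1.456: |R|=1.36109 >1
Stable set (-1.1667, 0).

z∈(-1.1667,0).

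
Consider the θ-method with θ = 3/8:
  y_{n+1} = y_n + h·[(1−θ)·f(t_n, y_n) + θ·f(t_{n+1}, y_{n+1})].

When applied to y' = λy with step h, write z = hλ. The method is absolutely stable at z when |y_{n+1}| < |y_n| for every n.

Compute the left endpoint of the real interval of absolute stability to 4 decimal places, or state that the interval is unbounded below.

On y'=λy, z=hλ:
  y_{n+1} = y_n + z·[5/8·y_n + 3/8·y_{n+1}] ⇒ (1 − 3/8z)y_{n+1} = (1 + 5/8z)y_n
  so R(z) = (1 + 5/8z)/(1 − 3/8z).

Need |R(x)|<1, x<0.
x=-0.8: |R|=0.3846
R=−1: 1+5/8x = −1+3/8x ⇒ -1/4x=2 ⇒ x=2/(-1/4)=-8.0000
Confirm numerically:
  x=-7.185: |R|=0.94485 <1
  x=-7.094: |R|=0.93812 <1
  x=-7.031: |R|=0.93339 <1
  x=-5.304: |R|=0.77451 <1
  x=-8.567: |R|=1.03365 >1
  x=-8.383: |R|=1.02311 >1
Interval (-8.0000, 0).

left endpoint -8.0000.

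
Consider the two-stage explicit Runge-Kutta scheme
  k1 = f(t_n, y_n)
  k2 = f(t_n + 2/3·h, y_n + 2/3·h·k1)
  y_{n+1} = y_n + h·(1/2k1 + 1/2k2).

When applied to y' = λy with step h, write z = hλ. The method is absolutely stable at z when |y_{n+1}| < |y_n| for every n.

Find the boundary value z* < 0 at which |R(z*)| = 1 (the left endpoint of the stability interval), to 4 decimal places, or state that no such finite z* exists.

z* = -3.0000.

With y'=λy (z=hλ):
  k1=λy_n ⇒ h·k1=z·y_n;  k2=λ(1+2/3z)y_n ⇒ h·k2=z(1+2/3z)y_n
  y_{n+1}/y_n = 1 + 1/2z + 1/2z(1+2/3z) = 1 + z + 1/3z²
  ⇒ R(z) = 1 + z + 1/3z².

Need |R(x)|<1, x<0.
x=-1.73: |R|=0.2676
R=1: x+1/3x²=0 ⇒ x=−3=-3.0000; min R=1−1/(4·1/3)=0.2500>−1
Confirm numerically:
  x=-2.774: |R|=0.79103 <1
  x=-1.949: |R|=0.31720 <1
  x=-1.232: |R|=0.27394 <1
  x=-3.505: |R|=1.59001 >1
  x=-3.131: |R|=1.13672 >1
  x=-3.033: |R|=1.03336 >1
So |R|<1 on (-3.0000, 0).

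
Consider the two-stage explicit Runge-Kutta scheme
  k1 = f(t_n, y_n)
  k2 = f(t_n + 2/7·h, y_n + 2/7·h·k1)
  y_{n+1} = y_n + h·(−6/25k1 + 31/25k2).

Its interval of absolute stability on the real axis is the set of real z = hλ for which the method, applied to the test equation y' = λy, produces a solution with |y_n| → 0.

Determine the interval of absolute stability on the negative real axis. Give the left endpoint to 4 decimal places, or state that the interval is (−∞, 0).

On y'=λy, z=hλ:
  k1=λy_n ⇒ h·k1=z·y_n;  k2=λ(1+2/7z)y_n ⇒ h·k2=z(1+2/7z)y_n
  y_{n+1}/y_n = 1 − 6/25z + 31/25z(1+2/7z) = 1 + z + 62/175z²
  Hence R(z) = 1 + z + 62/175z².

Boundary: |R(x)|=1, x<0.
x=-1: |R|=0.3543
R=1: x+62/175x²=0 ⇒ x=−175/62=-2.8226; min R=1−1/(4·62/175)=0.2944>−1
Confirm numerically:
  x=-2.771: |R|=0.94936 <1
  x=-1.852: |R|=0.36317 <1
  x=-1.625: |R|=0.31054 <1
  x=-1.314: |R|=0.29771 <1
  x=-3.374: |R|=1.65914 >1
  x=-3.036: |R|=1.22956 >1
  x=-2.902: |R|=1.08165 >1
Interval (-2.8226, 0).

z∈(-2.8226,0).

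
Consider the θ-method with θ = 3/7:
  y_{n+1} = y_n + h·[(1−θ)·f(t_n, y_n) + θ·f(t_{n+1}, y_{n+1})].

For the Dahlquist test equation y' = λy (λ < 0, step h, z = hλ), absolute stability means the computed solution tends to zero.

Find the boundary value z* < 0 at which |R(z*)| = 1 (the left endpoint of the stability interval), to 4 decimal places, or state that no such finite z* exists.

With y'=λy (z=hλ):
  y_{n+1} = y_n + z·[4/7·y_n + 3/7·y_{n+1}] ⇒ (1 − 3/7z)y_{n+1} = (1 + 4/7z)y_n
  Hence R(z) = (1 + 4/7z)/(1 − 3/7z).

Solve |R(x)|<1 on ℝ⁻.
x=-0.57: |R|=0.5419
R=−1: 1+4/7x = −1+3/7x ⇒ -1/7x=2 ⇒ x=2/(-1/7)=-14.0000
Confirm numerically:
  x=-12.572: |R|=0.96807 <1
  x=-12.329: |R|=0.96201 <1
  x=-11.498: |R|=0.93970 <1
  x=-9.347: |R|=0.86721 <1
  x=-14.537: |R|=1.01061 >1
  x=-14.127: |R|=1.00257 >1
So |R|<1 on (-14.0000, 0).

left endpoint -14.0000.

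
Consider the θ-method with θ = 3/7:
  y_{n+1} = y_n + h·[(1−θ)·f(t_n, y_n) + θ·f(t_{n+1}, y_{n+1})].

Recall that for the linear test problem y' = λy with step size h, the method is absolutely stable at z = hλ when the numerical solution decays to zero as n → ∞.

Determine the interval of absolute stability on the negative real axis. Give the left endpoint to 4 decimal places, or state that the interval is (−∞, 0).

z∈(-14.0000,0).

With y'=λy (z=hλ):
  y_{n+1} = y_n + z·[4/7·y_n + 3/7·y_{n+1}] ⇒ (1 − 3/7z)y_{n+1} = (1 + 4/7z)y_n
  ⇒ R(z) = (1 + 4/7z)/(1 − 3/7z).

Need |R(x)|<1, x<0.
x=-1.23: |R|=0.1946
R=−1: 1+4/7x = −1+3/7x ⇒ -1/7x=2 ⇒ x=2/(-1/7)=-14.0000
Confirm numerically:
  x=-9.799: |R|=0.88458 <1
  x=-9.455: |R|=0.87148 <1
  x=-8.912: |R|=0.84918 <1
  x=-6.158: |R|=0.69216 <1
  x=-14.573: |R|=1.01130 >1
  x=-14.432: |R|=1.00859 >1
  x=-14.324: |R|=1.00648 >1
Stable set (-14.0000, 0).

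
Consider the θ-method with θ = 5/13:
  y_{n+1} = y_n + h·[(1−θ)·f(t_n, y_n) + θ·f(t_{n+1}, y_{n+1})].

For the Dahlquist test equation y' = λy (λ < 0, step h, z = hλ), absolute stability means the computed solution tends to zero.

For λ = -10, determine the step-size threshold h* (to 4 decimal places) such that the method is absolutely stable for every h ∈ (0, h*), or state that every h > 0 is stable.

(-8.6667,0); λ=-10 ⇒ h* = (26/3)/10 = 0.8667.

Test eqn y'=λy, z=hλ:
  y_{n+1} = y_n + z·[8/13·y_n + 5/13·y_{n+1}] ⇒ (1 − 5/13z)y_{n+1} = (1 + 8/13z)y_n
  Hence R(z) = (1 + 8/13z)/(1 − 5/13z).

Boundary: |R(x)|=1, x<0.
x=-0.7: |R|=0.4485
R=−1: 1+8/13x = −1+5/13x ⇒ -3/13x=2 ⇒ x=2/(-3/13)=-8.6667
Confirm numerically:
  x=-8.410: |R|=0.98601 <1
  x=-7.671: |R|=0.94184 <1
  x=-6.511: |R|=0.85804 <1
  x=-4.294: |R|=0.61944 <1
  x=-9.226: |R|=1.02838 >1
  x=-9.029: |R|=1.01869 >1
  x=-8.903: |R|=1.01233 >1
Interval (-8.6667, 0).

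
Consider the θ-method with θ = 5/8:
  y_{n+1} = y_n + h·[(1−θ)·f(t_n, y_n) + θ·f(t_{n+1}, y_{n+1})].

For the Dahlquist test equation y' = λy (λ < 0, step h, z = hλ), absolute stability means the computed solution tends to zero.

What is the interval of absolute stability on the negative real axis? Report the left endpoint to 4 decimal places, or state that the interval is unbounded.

On y'=λy, z=hλ:
  y_{n+1} = y_n + z·[3/8·y_n + 5/8·y_{n+1}] ⇒ (1 − 5/8z)y_{n+1} = (1 + 3/8z)y_n
  so R(z) = (1 + 3/8z)/(1 − 5/8z).

Solve |R(x)|<1 on ℝ⁻.
x=-0.77: |R|=0.4802
x=-2: |R|=0.1111
x=-10: |R|=0.3793
x=-100: |R|=0.5748
θ=5/8≥1/2 ⇒ |1+3/8x|<|1−5/8x| ∀x<0 ⇒ unbounded interval.

interval (−∞, 0).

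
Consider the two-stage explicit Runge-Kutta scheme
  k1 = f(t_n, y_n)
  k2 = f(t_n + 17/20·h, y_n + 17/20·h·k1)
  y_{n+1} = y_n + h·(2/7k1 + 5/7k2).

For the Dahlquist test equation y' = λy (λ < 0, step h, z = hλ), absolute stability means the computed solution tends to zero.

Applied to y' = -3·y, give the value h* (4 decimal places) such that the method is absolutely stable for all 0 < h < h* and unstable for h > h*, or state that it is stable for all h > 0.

(-1.6471,0); λ=-3 ⇒ h* = (28/17)/3 = 0.5490.

Set f=λy, z=hλ:
  k1=λy_n ⇒ h·k1=z·y_n;  k2=λ(1+17/20z)y_n ⇒ h·k2=z(1+17/20z)y_n
  y_{n+1}/y_n = 1 + 2/7z + 5/7z(1+17/20z) = 1 + z + 17/28z²
  R(z) = 1 + z + 17/28z².

Need |R(x)|<1, x<0.
x=-1.79: |R|=1.1553
R=1: x+17/28x²=0 ⇒ x=−28/17=-1.6471; min R=1−1/(4·17/28)=0.5882>−1
Confirm numerically:
  x=-1.104: |R|=0.63600 <1
  x=-1.011: |R|=0.60957 <1
  x=-0.891: |R|=0.59100 <1
  x=-0.751: |R|=0.59143 <1
  x=-1.853: |R|=1.23169 >1
  x=-1.699: |R|=1.05358 >1
Stable set (-1.6471, 0).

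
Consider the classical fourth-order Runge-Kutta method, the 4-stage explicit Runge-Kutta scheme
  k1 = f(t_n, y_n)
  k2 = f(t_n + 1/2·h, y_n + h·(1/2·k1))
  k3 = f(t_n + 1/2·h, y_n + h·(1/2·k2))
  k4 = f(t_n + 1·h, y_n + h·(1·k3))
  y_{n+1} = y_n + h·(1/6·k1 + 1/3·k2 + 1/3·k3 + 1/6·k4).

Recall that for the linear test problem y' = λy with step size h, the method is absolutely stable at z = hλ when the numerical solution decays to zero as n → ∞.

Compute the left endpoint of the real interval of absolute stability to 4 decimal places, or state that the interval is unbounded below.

left endpoint -2.7853.

On y'=λy, z=hλ:
  order 4, 4-stage ⇒ R(z)=1+z+z^2/2+z^3/6+z^4/24
  (e.g. R(-1.56)=0.27083, |R|=0.27083)

Find x<0 with |R(x)|<1.
x=-1.56: |R|=0.2708
|R(-3.05)|=1.4782 |R(-1.73)|=0.2767 |R(-1.02)|=0.3684
Bisect:
  x_lo=-3.6746 |R|=3.4040  x_hi=-0.1585 |R|=0.8535
  mid=-1.91653 |R|=0.30890 →hi
  mid=-2.79557 |R|=1.01560 →lo
  mid=-2.35605 |R|=0.52359 →hi
  mid=-2.57581 |R|=0.72744 →hi
  mid=-2.68569 |R|=0.85992 →hi
  mid=-2.74063 |R|=0.93472 →hi
  mid=-2.76810 |R|=0.97438 →hi
  mid=-2.78183 |R|=0.99479 →hi
  mid=-2.78870 |R|=1.00514 →lo
  ...
  [-2.78548,-2.78526] ⇒ x*=-2.7853
Stable set (-2.7853, 0).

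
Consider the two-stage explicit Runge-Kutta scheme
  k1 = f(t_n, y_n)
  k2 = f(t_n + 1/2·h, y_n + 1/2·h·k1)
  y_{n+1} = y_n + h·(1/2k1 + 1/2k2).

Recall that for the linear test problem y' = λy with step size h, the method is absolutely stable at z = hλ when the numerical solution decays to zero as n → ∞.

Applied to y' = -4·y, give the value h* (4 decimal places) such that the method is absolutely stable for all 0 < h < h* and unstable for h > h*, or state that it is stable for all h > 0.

(-4.0000,0); λ=-4 ⇒ h* = (4)/4 = 1.0000.

On y'=λy, z=hλ:
  k1=λy_n ⇒ h·k1=z·y_n;  k2=λ(1+1/2z)y_n ⇒ h·k2=z(1+1/2z)y_n
  y_{n+1}/y_n = 1 + 1/2z + 1/2z(1+1/2z) = 1 + z + 1/4z²
  so R(z) = 1 + z + 1/4z².

Boundary: |R(x)|=1, x<0.
x=-1.33: |R|=0.1122
R=1: x+1/4x²=0 ⇒ x=−4=-4.0000; min R=1−1/(4·1/4)=0.0000>−1
Confirm numerically:
  x=-3.099: |R|=0.30195 <1
  x=-2.950: |R|=0.22563 <1
  x=-2.484: |R|=0.05856 <1
  x=-4.315: |R|=1.33981 >1
  x=-4.219: |R|=1.23099 >1
  x=-4.152: |R|=1.15778 >1
Stable set (-4.0000, 0).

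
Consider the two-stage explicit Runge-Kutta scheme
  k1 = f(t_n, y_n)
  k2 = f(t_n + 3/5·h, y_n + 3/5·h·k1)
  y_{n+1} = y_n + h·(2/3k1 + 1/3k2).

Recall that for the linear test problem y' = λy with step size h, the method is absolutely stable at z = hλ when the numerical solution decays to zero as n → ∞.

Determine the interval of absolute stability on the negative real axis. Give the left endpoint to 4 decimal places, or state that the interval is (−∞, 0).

Set f=λy, z=hλ:
  k1=λy_n ⇒ h·k1=z·y_n;  k2=λ(1+3/5z)y_n ⇒ h·k2=z(1+3/5z)y_n
  y_{n+1}/y_n = 1 + 2/3z + 1/3z(1+3/5z) = 1 + z + 1/5z²
  R(z) = 1 + z + 1/5z².

Need |R(x)|<1, x<0.
x=-0.68: |R|=0.4125
R=1: x+1/5x²=0 ⇒ x=−5=-5.0000; min R=1−1/(4·1/5)=-0.2500>−1
Confirm numerically:
  x=-4.929: |R|=0.93001 <1
  x=-4.068: |R|=0.24172 <1
  x=-4.012: |R|=0.20723 <1
  x=-2.727: |R|=0.23969 <1
  x=-5.435: |R|=1.47284 >1
  x=-5.213: |R|=1.22207 >1
  x=-5.162: |R|=1.16725 >1
Interval (-5.0000, 0).

(-5.0000, 0).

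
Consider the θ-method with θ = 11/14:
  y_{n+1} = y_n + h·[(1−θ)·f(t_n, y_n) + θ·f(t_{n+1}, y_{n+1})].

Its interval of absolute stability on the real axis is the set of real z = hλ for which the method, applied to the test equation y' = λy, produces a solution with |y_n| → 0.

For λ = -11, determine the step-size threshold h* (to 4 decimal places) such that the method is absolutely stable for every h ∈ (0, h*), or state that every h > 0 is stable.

(−∞, 0) — no finite endpoint. Any h>0 works for λ=-11.

Set f=λy, z=hλ:
  y_{n+1} = y_n + z·[3/14·y_n + 11/14·y_{n+1}] ⇒ (1 − 11/14z)y_{n+1} = (1 + 3/14z)y_n
  ⇒ R(z) = (1 + 3/14z)/(1 − 11/14z).

Find x<0 with |R(x)|<1.
x=-0.96: |R|=0.4528
x=-2: |R|=0.2222
x=-10: |R|=0.1290
x=-100: |R|=0.2567
θ=11/14≥1/2 ⇒ |1+3/14x|<|1−11/14x| ∀x<0 ⇒ stable on all of ℝ⁻.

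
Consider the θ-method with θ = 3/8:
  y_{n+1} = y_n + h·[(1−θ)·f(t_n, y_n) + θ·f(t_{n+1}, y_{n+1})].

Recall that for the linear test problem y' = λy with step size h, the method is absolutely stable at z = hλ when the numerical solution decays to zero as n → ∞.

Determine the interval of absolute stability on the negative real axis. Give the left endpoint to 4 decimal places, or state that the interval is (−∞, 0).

Set f=λy, z=hλ:
  y_{n+1} = y_n + z·[5/8·y_n + 3/8·y_{n+1}] ⇒ (1 − 3/8z)y_{n+1} = (1 + 5/8z)y_n
  R(z) = (1 + 5/8z)/(1 − 3/8z).

Solve |R(x)|<1 on ℝ⁻.
x=-0.63: |R|=0.4904
R=−1: 1+5/8x = −1+3/8x ⇒ -1/4x=2 ⇒ x=2/(-1/4)=-8.0000
Confirm numerically:
  x=-7.562: |R|=0.97145 <1
  x=-5.089: |R|=0.74977 <1
  x=-4.663: |R|=0.69648 <1
  x=-8.395: |R|=1.02381 >1
  x=-8.316: |R|=1.01918 >1
  x=-8.203: |R|=1.01245 >1
So |R|<1 on (-8.0000, 0).

(-8.0000, 0).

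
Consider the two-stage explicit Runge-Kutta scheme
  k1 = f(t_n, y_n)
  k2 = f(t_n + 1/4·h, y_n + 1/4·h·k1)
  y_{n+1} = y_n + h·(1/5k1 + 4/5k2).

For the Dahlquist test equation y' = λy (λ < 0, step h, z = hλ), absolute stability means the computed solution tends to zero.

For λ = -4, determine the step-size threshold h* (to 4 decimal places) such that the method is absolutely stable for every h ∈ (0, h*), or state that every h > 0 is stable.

With y'=λy (z=hλ):
  k1=λy_n ⇒ h·k1=z·y_n;  k2=λ(1+1/4z)y_n ⇒ h·k2=z(1+1/4z)y_n
  y_{n+1}/y_n = 1 + 1/5z + 4/5z(1+1/4z) = 1 + z + 1/5z²
  R(z) = 1 + z + 1/5z².

Solve |R(x)|<1 on ℝ⁻.
x=-1.75: |R|=0.1375
R=1: x+1/5x²=0 ⇒ x=−5=-5.0000; min R=1−1/(4·1/5)=-0.2500>−1
Confirm numerically:
  x=-4.838: |R|=0.84325 <1
  x=-4.454: |R|=0.51362 <1
  x=-3.442: |R|=0.07253 <1
  x=-5.567: |R|=1.63130 >1
  x=-5.213: |R|=1.22207 >1
Stable set (-5.0000, 0).

(-5.0000,0); λ=-4 ⇒ h* = (5)/4 = 1.2500.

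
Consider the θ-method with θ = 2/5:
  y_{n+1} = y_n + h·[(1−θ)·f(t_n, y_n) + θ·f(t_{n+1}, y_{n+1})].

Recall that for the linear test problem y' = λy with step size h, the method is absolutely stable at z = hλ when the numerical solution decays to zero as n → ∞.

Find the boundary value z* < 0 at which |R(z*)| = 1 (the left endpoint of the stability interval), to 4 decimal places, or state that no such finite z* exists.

z* = -10.0000.

Set f=λy, z=hλ:
  y_{n+1} = y_n + z·[3/5·y_n + 2/5·y_{n+1}] ⇒ (1 − 2/5z)y_{n+1} = (1 + 3/5z)y_n
  so R(z) = (1 + 3/5z)/(1 − 2/5z).

Find x<0 with |R(x)|<1.
x=-0.4: |R|=0.6552
R=−1: 1+3/5x = −1+2/5x ⇒ -1/5x=2 ⇒ x=2/(-1/5)=-10.0000
Confirm numerically:
  x=-9.219: |R|=0.96668 <1
  x=-6.324: |R|=0.79170 <1
  x=-4.429: |R|=0.59799 <1
  x=-10.575: |R|=1.02199 >1
  x=-10.242: |R|=1.00950 >1
Interval (-10.0000, 0).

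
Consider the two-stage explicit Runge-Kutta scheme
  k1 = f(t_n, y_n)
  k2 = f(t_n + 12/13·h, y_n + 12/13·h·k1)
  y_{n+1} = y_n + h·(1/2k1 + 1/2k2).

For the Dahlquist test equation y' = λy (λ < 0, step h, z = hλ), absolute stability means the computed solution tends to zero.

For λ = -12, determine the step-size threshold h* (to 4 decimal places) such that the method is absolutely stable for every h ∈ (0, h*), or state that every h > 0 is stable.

(-2.1667,0); λ=-12 ⇒ h* = (13/6)/12 = 0.1806.

Set f=λy, z=hλ:
  k1=λy_n ⇒ h·k1=z·y_n;  k2=λ(1+12/13z)y_n ⇒ h·k2=z(1+12/13z)y_n
  y_{n+1}/y_n = 1 + 1/2z + 1/2z(1+12/13z) = 1 + z + 6/13z²
  so R(z) = 1 + z + 6/13z².

Find x<0 with |R(x)|<1.
x=-0.57: |R|=0.5800
R=1: x+6/13x²=0 ⇒ x=−13/6=-2.1667; min R=1−1/(4·6/13)=0.4583>−1
Confirm numerically:
  x=-2.030: |R|=0.87195 <1
  x=-1.915: |R|=0.77757 <1
  x=-1.083: |R|=0.45833 <1
  x=-2.596: |R|=1.51441 >1
  x=-2.518: |R|=1.40830 >1
So |R|<1 on (-2.1667, 0).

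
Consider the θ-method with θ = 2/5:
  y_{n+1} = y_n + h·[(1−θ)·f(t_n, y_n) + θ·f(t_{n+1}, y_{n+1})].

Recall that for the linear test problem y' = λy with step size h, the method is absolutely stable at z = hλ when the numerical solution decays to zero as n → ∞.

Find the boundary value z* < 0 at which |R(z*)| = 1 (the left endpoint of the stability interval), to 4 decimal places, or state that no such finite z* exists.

z* = -10.0000.

Set f=λy, z=hλ:
  y_{n+1} = y_n + z·[3/5·y_n + 2/5·y_{n+1}] ⇒ (1 − 2/5z)y_{n+1} = (1 + 3/5z)y_n
  ⇒ R(z) = (1 + 3/5z)/(1 − 2/5z).

Solve |R(x)|<1 on ℝ⁻.
x=-0.95: |R|=0.3116
R=−1: 1+3/5x = −1+2/5x ⇒ -1/5x=2 ⇒ x=2/(-1/5)=-10.0000
Confirm numerically:
  x=-8.453: |R|=0.92938 <1
  x=-7.310: |R|=0.86290 <1
  x=-4.874: |R|=0.65243 <1
  x=-10.393: |R|=1.01524 >1
  x=-10.221: |R|=1.00869 >1
Stable set (-10.0000, 0).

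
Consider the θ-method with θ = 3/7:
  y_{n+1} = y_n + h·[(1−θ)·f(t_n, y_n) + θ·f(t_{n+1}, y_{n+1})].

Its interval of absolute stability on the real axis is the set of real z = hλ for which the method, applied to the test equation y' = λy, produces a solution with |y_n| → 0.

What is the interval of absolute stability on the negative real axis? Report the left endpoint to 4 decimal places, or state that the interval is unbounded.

Set f=λy, z=hλ:
  y_{n+1} = y_n + z·[4/7·y_n + 3/7·y_{n+1}] ⇒ (1 − 3/7z)y_{n+1} = (1 + 4/7z)y_n
  ⇒ R(z) = (1 + 4/7z)/(1 − 3/7z).

Find x<0 with |R(x)|<1.
x=-1.67: |R|=0.0266
R=−1: 1+4/7x = −1+3/7x ⇒ -1/7x=2 ⇒ x=2/(-1/7)=-14.0000
Confirm numerically:
  x=-13.735: |R|=0.99450 <1
  x=-13.022: |R|=0.97877 <1
  x=-11.800: |R|=0.94811 <1
  x=-6.942: |R|=0.74635 <1
  x=-14.453: |R|=1.00900 >1
  x=-14.142: |R|=1.00287 >1
So |R|<1 on (-14.0000, 0).

(-14.0000, 0).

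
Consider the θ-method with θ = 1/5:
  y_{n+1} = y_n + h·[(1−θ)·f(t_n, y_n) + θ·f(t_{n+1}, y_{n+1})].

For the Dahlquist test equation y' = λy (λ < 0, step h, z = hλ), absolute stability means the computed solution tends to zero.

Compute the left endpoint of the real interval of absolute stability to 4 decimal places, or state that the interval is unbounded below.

With y'=λy (z=hλ):
  y_{n+1} = y_n + z·[4/5·y_n + 1/5·y_{n+1}] ⇒ (1 − 1/5z)y_{n+1} = (1 + 4/5z)y_n
  Hence R(z) = (1 + 4/5z)/(1 − 1/5z).

Solve |R(x)|<1 on ℝ⁻.
x=-1.16: |R|=0.0584
R=−1: 1+4/5x = −1+1/5x ⇒ -3/5x=2 ⇒ x=2/(-3/5)=-3.3333
Confirm numerically:
  x=-2.965: |R|=0.86127 <1
  x=-2.243: |R|=0.54839 <1
  x=-2.003: |R|=0.43010 <1
  x=-3.722: |R|=1.13368 >1
  x=-3.536: |R|=1.07123 >1
  x=-3.489: |R|=1.05501 >1
So |R|<1 on (-3.3333, 0).

z* = -3.3333.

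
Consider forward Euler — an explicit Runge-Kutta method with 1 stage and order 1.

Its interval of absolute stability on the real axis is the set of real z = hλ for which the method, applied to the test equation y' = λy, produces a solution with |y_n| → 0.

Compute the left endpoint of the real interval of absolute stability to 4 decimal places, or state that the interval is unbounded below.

Test eqn y'=λy, z=hλ:
  order 1, 1-stage ⇒ R(z)=1+z
  (e.g. R(-1.34)=-0.34000, |R|=0.34000)

Find x<0 with |R(x)|<1.
x=-1.34: |R|=0.3400
|R(-1.63)|=0.6300 |R(-0.72)|=0.2800 |R(-0.64)|=0.3600
Bisect:
  x_lo=-2.4745 |R|=1.4745  x_hi=-0.3814 |R|=0.6186
  mid=-1.42792 |R|=0.42792 →hi
  mid=-1.95119 |R|=0.95119 →hi
  mid=-2.21283 |R|=1.21283 →lo
  mid=-2.08201 |R|=1.08201 →lo
  mid=-2.01660 |R|=1.01660 →lo
  mid=-1.98390 |R|=0.98390 →hi
  mid=-2.00025 |R|=1.00025 →lo
  mid=-1.99207 |R|=0.99207 →hi
  mid=-1.99616 |R|=0.99616 →hi
  mid=-1.99820 |R|=0.99820 →hi
  ...
  [-2.00012,-1.99999] ⇒ x*=-2.0000
Interval (-2.0000, 0).

z* = -2.0000.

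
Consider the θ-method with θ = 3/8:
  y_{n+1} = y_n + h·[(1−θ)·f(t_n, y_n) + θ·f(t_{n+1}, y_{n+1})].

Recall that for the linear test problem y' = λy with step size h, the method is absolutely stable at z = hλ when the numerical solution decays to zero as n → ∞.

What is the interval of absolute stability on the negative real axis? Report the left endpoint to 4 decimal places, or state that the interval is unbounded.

Test eqn y'=λy, z=hλ:
  y_{n+1} = y_n + z·[5/8·y_n + 3/8·y_{n+1}] ⇒ (1 − 3/8z)y_{n+1} = (1 + 5/8z)y_n
  ⇒ R(z) = (1 + 5/8z)/(1 − 3/8z).

Boundary: |R(x)|=1, x<0.
x=-1.51: |R|=0.0359
R=−1: 1+5/8x = −1+3/8x ⇒ -1/4x=2 ⇒ x=2/(-1/4)=-8.0000
Confirm numerically:
  x=-7.650: |R|=0.97738 <1
  x=-7.418: |R|=0.96153 <1
  x=-7.256: |R|=0.95001 <1
  x=-4.668: |R|=0.69715 <1
  x=-8.517: |R|=1.03082 >1
  x=-8.295: |R|=1.01794 >1
  x=-8.225: |R|=1.01377 >1
Stable set (-8.0000, 0).

(-8.0000, 0).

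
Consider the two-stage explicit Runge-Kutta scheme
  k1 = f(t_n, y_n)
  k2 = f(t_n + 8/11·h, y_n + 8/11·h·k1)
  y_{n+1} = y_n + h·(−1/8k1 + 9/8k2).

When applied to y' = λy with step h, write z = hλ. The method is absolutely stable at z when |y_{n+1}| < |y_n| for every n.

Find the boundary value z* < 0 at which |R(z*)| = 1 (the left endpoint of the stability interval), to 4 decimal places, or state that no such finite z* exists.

Test eqn y'=λy, z=hλ:
  k1=λy_n ⇒ h·k1=z·y_n;  k2=λ(1+8/11z)y_n ⇒ h·k2=z(1+8/11z)y_n
  y_{n+1}/y_n = 1 − 1/8z + 9/8z(1+8/11z) = 1 + z + 9/11z²
  R(z) = 1 + z + 9/11z².

Solve |R(x)|<1 on ℝ⁻.
x=-0.45: |R|=0.7157
R=1: x+9/11x²=0 ⇒ x=−11/9=-1.2222; min R=1−1/(4·9/11)=0.6944>−1
Confirm numerically:
  x=-1.133: |R|=0.91729 <1
  x=-1.083: |R|=0.87664 <1
  x=-0.932: |R|=0.77869 <1
  x=-0.721: |R|=0.70432 <1
  x=-1.769: |R|=1.79139 >1
  x=-1.711: |R|=1.68424 >1
  x=-1.426: |R|=1.23775 >1
Stable set (-1.2222, 0).

z* = -1.2222.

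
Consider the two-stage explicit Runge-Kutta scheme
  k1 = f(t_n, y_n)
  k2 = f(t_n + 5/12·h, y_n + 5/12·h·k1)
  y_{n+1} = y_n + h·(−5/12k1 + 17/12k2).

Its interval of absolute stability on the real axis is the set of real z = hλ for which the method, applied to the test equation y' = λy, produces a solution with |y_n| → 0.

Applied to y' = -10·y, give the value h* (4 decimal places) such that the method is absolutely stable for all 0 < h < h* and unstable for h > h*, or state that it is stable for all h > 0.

Set f=λy, z=hλ:
  k1=λy_n ⇒ h·k1=z·y_n;  k2=λ(1+5/12z)y_n ⇒ h·k2=z(1+5/12z)y_n
  y_{n+1}/y_n = 1 − 5/12z + 17/12z(1+5/12z) = 1 + z + 85/144z²
  ⇒ R(z) = 1 + z + 85/144z².

Need |R(x)|<1, x<0.
x=-0.85: |R|=0.5765
R=1: x+85/144x²=0 ⇒ x=−144/85=-1.6941; min R=1−1/(4·85/144)=0.5765>−1
Confirm numerically:
  x=-1.647: |R|=0.95419 <1
  x=-1.310: |R|=0.70298 <1
  x=-1.139: |R|=0.62678 <1
  x=-2.185: |R|=1.63312 >1
  x=-2.118: |R|=1.52994 >1
Interval (-1.6941, 0).

(-1.6941,0); λ=-10 ⇒ h* = (144/85)/10 = 0.1694.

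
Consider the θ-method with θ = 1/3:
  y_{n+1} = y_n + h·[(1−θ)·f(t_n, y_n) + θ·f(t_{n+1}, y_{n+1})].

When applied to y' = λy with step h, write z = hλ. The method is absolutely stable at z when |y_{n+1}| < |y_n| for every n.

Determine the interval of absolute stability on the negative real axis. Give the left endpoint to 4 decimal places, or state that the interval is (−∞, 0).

On y'=λy, z=hλ:
  y_{n+1} = y_n + z·[2/3·y_n + 1/3·y_{n+1}] ⇒ (1 − 1/3z)y_{n+1} = (1 + 2/3z)y_n
  R(z) = (1 + 2/3z)/(1 − 1/3z).

Need |R(x)|<1, x<0.
x=-0.6: |R|=0.5000
R=−1: 1+2/3x = −1+1/3x ⇒ -1/3x=2 ⇒ x=2/(-1/3)=-6.0000
Confirm numerically:
  x=-5.969: |R|=0.99654 <1
  x=-5.871: |R|=0.98546 <1
  x=-4.914: |R|=0.86277 <1
  x=-2.992: |R|=0.49800 <1
  x=-6.315: |R|=1.03382 >1
  x=-6.266: |R|=1.02871 >1
  x=-6.174: |R|=1.01897 >1
Interval (-6.0000, 0).

z∈(-6.0000,0).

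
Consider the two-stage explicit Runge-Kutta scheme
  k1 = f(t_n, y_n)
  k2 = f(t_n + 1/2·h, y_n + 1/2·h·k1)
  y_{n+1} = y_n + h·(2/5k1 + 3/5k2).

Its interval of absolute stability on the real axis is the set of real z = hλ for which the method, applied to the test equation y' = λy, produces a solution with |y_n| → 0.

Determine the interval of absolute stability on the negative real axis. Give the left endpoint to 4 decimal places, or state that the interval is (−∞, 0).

z∈(-3.3333,0).

On y'=λy, z=hλ:
  k1=λy_n ⇒ h·k1=z·y_n;  k2=λ(1+1/2z)y_n ⇒ h·k2=z(1+1/2z)y_n
  y_{n+1}/y_n = 1 + 2/5z + 3/5z(1+1/2z) = 1 + z + 3/10z²
  so R(z) = 1 + z + 3/10z².

Need |R(x)|<1, x<0.
x=-1.39: |R|=0.1896
R=1: x+3/10x²=0 ⇒ x=−10/3=-3.3333; min R=1−1/(4·3/10)=0.1667>−1
Confirm numerically:
  x=-2.390: |R|=0.32363 <1
  x=-2.366: |R|=0.31339 <1
  x=-1.412: |R|=0.18612 <1
  x=-3.571: |R|=1.25461 >1
  x=-3.477: |R|=1.14986 >1
So |R|<1 on (-3.3333, 0).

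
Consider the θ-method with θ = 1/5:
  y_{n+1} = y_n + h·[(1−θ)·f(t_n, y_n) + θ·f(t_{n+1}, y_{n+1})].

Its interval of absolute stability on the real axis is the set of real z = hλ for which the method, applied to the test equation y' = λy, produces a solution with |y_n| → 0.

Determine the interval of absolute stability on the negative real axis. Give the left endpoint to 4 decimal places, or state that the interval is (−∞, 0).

Test eqn y'=λy, z=hλ:
  y_{n+1} = y_n + z·[4/5·y_n + 1/5·y_{n+1}] ⇒ (1 − 1/5z)y_{n+1} = (1 + 4/5z)y_n
  ⇒ R(z) = (1 + 4/5z)/(1 − 1/5z).

Find x<0 with |R(x)|<1.
x=-1.57: |R|=0.1948
R=−1: 1+4/5x = −1+1/5x ⇒ -3/5x=2 ⇒ x=2/(-3/5)=-3.3333
Confirm numerically:
  x=-3.240: |R|=0.96602 <1
  x=-2.358: |R|=0.60234 <1
  x=-2.276: |R|=0.56405 <1
  x=-2.083: |R|=0.47042 <1
  x=-3.772: |R|=1.15002 >1
  x=-3.596: |R|=1.09167 >1
  x=-3.527: |R|=1.06814 >1
Interval (-3.3333, 0).

z∈(-3.3333,0).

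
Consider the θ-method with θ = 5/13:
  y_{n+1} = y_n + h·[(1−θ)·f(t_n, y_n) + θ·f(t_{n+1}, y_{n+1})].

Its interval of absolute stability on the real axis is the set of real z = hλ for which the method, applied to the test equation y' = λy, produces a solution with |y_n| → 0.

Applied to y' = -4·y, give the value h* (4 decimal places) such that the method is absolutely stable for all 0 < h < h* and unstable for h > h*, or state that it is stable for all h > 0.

(-8.6667,0); λ=-4 ⇒ h* = (26/3)/4 = 2.1667.

Set f=λy, z=hλ:
  y_{n+1} = y_n + z·[8/13·y_n + 5/13·y_{n+1}] ⇒ (1 − 5/13z)y_{n+1} = (1 + 8/13z)y_n
  so R(z) = (1 + 8/13z)/(1 − 5/13z).

Solve |R(x)|<1 on ℝ⁻.
x=-0.86: |R|=0.3538
R=−1: 1+8/13x = −1+5/13x ⇒ -3/13x=2 ⇒ x=2/(-3/13)=-8.6667
Confirm numerically:
  x=-7.321: |R|=0.91862 <1
  x=-6.946: |R|=0.89185 <1
  x=-6.011: |R|=0.81496 <1
  x=-5.085: |R|=0.72036 <1
  x=-9.220: |R|=1.02809 >1
  x=-9.163: |R|=1.02532 >1
  x=-8.888: |R|=1.01156 >1
Stable set (-8.6667, 0).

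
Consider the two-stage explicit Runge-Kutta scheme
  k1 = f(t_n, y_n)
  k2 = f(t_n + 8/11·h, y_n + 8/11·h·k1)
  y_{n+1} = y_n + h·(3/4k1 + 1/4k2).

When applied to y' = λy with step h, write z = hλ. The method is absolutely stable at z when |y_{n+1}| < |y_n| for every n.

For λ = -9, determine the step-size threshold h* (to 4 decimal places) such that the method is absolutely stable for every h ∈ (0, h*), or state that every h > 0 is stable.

(-5.5000,0); λ=-9 ⇒ h* = (11/2)/9 = 0.6111.

Test eqn y'=λy, z=hλ:
  k1=λy_n ⇒ h·k1=z·y_n;  k2=λ(1+8/11z)y_n ⇒ h·k2=z(1+8/11z)y_n
  y_{n+1}/y_n = 1 + 3/4z + 1/4z(1+8/11z) = 1 + z + 2/11z²
  ⇒ R(z) = 1 + z + 2/11z².

Find x<0 with |R(x)|<1.
x=-1.53: |R|=0.1044
R=1: x+2/11x²=0 ⇒ x=−11/2=-5.5000; min R=1−1/(4·2/11)=-0.3750>−1
Confirm numerically:
  x=-4.847: |R|=0.42453 <1
  x=-4.808: |R|=0.39507 <1
  x=-4.131: |R|=0.02824 <1
  x=-6.060: |R|=1.61702 >1
  x=-5.842: |R|=1.36327 >1
So |R|<1 on (-5.5000, 0).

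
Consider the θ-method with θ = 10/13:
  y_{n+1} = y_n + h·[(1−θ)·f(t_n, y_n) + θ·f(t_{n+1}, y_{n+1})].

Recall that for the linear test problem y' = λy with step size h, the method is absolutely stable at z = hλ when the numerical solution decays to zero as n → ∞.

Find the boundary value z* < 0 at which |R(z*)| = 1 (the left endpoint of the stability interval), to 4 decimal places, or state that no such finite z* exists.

On y'=λy, z=hλ:
  y_{n+1} = y_n + z·[3/13·y_n + 10/13·y_{n+1}] ⇒ (1 − 10/13z)y_{n+1} = (1 + 3/13z)y_n
  Hence R(z) = (1 + 3/13z)/(1 − 10/13z).

Find x<0 with |R(x)|<1.
x=-0.45: |R|=0.6657
x=-2: |R|=0.2121
x=-10: |R|=0.1504
x=-100: |R|=0.2833
θ=10/13≥1/2 ⇒ |1+3/13x|<|1−10/13x| ∀x<0 ⇒ unbounded interval.

(−∞, 0) — no finite endpoint.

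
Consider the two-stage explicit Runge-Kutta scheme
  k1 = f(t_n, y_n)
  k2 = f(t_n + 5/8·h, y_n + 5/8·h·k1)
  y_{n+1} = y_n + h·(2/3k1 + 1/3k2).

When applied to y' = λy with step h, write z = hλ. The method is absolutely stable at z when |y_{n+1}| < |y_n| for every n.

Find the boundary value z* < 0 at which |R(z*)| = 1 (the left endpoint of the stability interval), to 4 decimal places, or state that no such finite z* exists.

On y'=λy, z=hλ:
  k1=λy_n ⇒ h·k1=z·y_n;  k2=λ(1+5/8z)y_n ⇒ h·k2=z(1+5/8z)y_n
  y_{n+1}/y_n = 1 + 2/3z + 1/3z(1+5/8z) = 1 + z + 5/24z²
  so R(z) = 1 + z + 5/24z².

Solve |R(x)|<1 on ℝ⁻.
x=-0.61: |R|=0.4675
R=1: x+5/24x²=0 ⇒ x=−24/5=-4.8000; min R=1−1/(4·5/24)=-0.2000>−1
Confirm numerically:
  x=-3.982: |R|=0.32140 <1
  x=-3.438: |R|=0.02447 <1
  x=-2.853: |R|=0.15725 <1
  x=-5.324: |R|=1.58120 >1
  x=-5.143: |R|=1.36751 >1
Interval (-4.8000, 0).

z* = -4.8000.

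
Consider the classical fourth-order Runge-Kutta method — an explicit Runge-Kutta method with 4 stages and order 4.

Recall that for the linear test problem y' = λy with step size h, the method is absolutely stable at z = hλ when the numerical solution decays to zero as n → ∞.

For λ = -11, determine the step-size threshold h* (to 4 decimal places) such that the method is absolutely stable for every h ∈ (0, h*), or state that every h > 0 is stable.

(-2.7853,0); λ=-11 ⇒ h* = 0.2532.

Test eqn y'=λy, z=hλ:
  order 4, 4-stage ⇒ R(z)=1+z+z^2/2+z^3/6+z^4/24
  (e.g. R(-1.03)=0.36523, |R|=0.36523)

Solve |R(x)|<1 on ℝ⁻.
x=-1.03: |R|=0.3652
|R(-1.63)|=0.2708 |R(-1.31)|=0.2961 |R(-0.94)|=0.3959
Bisect:
  x_lo=-3.3464 |R|=2.2323  x_hi=-0.2448 |R|=0.7829
  mid=-1.79559 |R|=0.28474 →hi
  mid=-2.57100 |R|=0.72215 →hi
  mid=-2.95871 |R|=1.29452 →lo
  mid=-2.76485 |R|=0.96962 →hi
  mid=-2.86178 |R|=1.12158 →lo
  mid=-2.81332 |R|=1.04308 →lo
  mid=-2.78909 |R|=1.00573 →lo
  mid=-2.77697 |R|=0.98752 →hi
  mid=-2.78303 |R|=0.99659 →hi
  ...
  [-2.78530,-2.78511] ⇒ x*=-2.7853
Stable set (-2.7853, 0).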